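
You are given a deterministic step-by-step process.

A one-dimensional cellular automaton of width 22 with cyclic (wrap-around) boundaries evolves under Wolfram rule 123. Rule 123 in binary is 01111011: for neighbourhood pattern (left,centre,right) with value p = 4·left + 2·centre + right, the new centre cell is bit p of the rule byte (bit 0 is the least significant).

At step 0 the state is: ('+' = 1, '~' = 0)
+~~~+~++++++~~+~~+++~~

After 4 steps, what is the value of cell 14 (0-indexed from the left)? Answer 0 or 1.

step 0: +~~~+~++++++~~+~~+++~~
step 1: ~+++~++~~~~+++~+++~+++
step 2: ++~+++++++++~+++~+++~+
step 3: ~+++~~~~~~~+++~+++~+++
step 4: ++~+++++++++~+++~+++~+

1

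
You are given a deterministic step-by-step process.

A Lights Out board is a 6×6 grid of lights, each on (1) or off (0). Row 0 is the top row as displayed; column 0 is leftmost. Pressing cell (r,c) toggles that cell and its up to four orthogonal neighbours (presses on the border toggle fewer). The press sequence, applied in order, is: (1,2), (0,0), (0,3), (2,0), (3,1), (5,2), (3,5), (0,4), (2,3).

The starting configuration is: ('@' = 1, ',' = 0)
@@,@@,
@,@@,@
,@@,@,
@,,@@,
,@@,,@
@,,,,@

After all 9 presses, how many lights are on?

21

0) @@,@@,
@,@@,@
,@@,@,
@,,@@,
,@@,,@
@,,,,@
1) @@@@@,
@@,,,@
,@,,@,
@,,@@,
,@@,,@
@,,,,@
2) ,,@@@,
,@,,,@
,@,,@,
@,,@@,
,@@,,@
@,,,,@
3) ,,,,,,
,@,@,@
,@,,@,
@,,@@,
,@@,,@
@,,,,@
4) ,,,,,,
@@,@,@
@,,,@,
,,,@@,
,@@,,@
@,,,,@
5) ,,,,,,
@@,@,@
@@,,@,
@@@@@,
,,@,,@
@,,,,@
6) ,,,,,,
@@,@,@
@@,,@,
@@@@@,
,,,,,@
@@@@,@
7) ,,,,,,
@@,@,@
@@,,@@
@@@@,@
,,,,,,
@@@@,@
8) ,,,@@@
@@,@@@
@@,,@@
@@@@,@
,,,,,,
@@@@,@
9) ,,,@@@
@@,,@@
@@@@,@
@@@,,@
,,,,,,
@@@@,@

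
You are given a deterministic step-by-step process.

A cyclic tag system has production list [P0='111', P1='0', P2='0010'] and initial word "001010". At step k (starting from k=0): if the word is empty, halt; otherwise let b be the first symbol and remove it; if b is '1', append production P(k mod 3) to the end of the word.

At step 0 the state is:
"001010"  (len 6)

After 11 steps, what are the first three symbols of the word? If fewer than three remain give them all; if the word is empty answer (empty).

001

step 0: "001010"  (len 6)
step 1: "01010"  (len 5)
step 2: "1010"  (len 4)
step 3: "0100010"  (len 7)
step 4: "100010"  (len 6)
step 5: "000100"  (len 6)
step 6: "00100"  (len 5)
step 7: "0100"  (len 4)
step 8: "100"  (len 3)
step 9: "000010"  (len 6)
step 10: "00010"  (len 5)
step 11: "0010"  (len 4)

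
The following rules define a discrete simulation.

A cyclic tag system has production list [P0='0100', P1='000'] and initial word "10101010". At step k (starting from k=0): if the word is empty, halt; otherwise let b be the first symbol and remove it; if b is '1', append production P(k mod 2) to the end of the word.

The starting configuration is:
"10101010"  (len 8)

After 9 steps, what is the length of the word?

gen 0: "10101010"  (len 8)
gen 1: "01010100100"  (len 11)
gen 2: "1010100100"  (len 10)
gen 3: "0101001000100"  (len 13)
gen 4: "101001000100"  (len 12)
gen 5: "010010001000100"  (len 15)
gen 6: "10010001000100"  (len 14)
gen 7: "00100010001000100"  (len 17)
gen 8: "0100010001000100"  (len 16)
gen 9: "100010001000100"  (len 15)

15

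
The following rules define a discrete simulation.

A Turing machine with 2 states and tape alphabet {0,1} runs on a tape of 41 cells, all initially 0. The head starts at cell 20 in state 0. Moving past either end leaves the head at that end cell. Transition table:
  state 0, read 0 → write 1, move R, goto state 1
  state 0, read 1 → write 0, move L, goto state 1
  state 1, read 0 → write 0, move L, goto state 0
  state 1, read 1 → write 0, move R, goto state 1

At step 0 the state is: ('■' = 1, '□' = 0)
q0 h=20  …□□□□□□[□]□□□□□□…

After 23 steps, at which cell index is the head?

9

t=0: q0 h=20  …□□□□□□[□]□□□□□□…
t=1: q1 h=21  …□□□□□■[□]□□□□□□…
t=2: q0 h=20  …□□□□□□[■]□□□□□□…
t=3: q1 h=19  …□□□□□□[□]□□□□□□…
t=4: q0 h=18  …□□□□□□[□]□□□□□□…
t=5: q1 h=19  …□□□□□■[□]□□□□□□…
t=6: q0 h=18  …□□□□□□[■]□□□□□□…
t=7: q1 h=17  …□□□□□□[□]□□□□□□…
t=8: q0 h=16  …□□□□□□[□]□□□□□□…
t=9: q1 h=17  …□□□□□■[□]□□□□□□…
t=10: q0 h=16  …□□□□□□[■]□□□□□□…
t=11: q1 h=15  …□□□□□□[□]□□□□□□…
t=12: q0 h=14  …□□□□□□[□]□□□□□□…
t=13: q1 h=15  …□□□□□■[□]□□□□□□…
t=14: q0 h=14  …□□□□□□[■]□□□□□□…
t=15: q1 h=13  …□□□□□□[□]□□□□□□…
t=16: q0 h=12  …□□□□□□[□]□□□□□□…
t=17: q1 h=13  …□□□□□■[□]□□□□□□…
t=18: q0 h=12  …□□□□□□[■]□□□□□□…
t=19: q1 h=11  …□□□□□□[□]□□□□□□…
t=20: q0 h=10  …□□□□□□[□]□□□□□□…
t=21: q1 h=11  …□□□□□■[□]□□□□□□…
t=22: q0 h=10  …□□□□□□[■]□□□□□□…
t=23: q1 h= 9  …□□□□□□[□]□□□□□□…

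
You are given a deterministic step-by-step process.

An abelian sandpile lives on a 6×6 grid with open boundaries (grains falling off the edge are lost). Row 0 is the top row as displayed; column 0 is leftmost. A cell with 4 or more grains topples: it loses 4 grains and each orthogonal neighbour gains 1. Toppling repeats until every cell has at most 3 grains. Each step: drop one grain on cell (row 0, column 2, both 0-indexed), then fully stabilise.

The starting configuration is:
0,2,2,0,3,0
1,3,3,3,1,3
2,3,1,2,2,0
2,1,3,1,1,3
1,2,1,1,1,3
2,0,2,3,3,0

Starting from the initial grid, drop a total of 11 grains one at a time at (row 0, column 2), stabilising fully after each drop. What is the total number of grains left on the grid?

65

gen 0: 0,2,2,0,3,0
1,3,3,3,1,3
2,3,1,2,2,0
2,1,3,1,1,3
1,2,1,1,1,3
2,0,2,3,3,0
gen 1: 0,2,3,0,3,0
1,3,3,3,1,3
2,3,1,2,2,0
2,1,3,1,1,3
1,2,1,1,1,3
2,0,2,3,3,0
gen 2: 1,0,2,2,3,0
2,2,2,0,2,3
3,0,3,3,2,0
2,2,3,1,1,3
1,2,1,1,1,3
2,0,2,3,3,0
gen 3: 1,0,3,2,3,0
2,2,2,0,2,3
3,0,3,3,2,0
2,2,3,1,1,3
1,2,1,1,1,3
2,0,2,3,3,0
gen 4: 1,1,0,3,3,0
2,2,3,0,2,3
3,0,3,3,2,0
2,2,3,1,1,3
1,2,1,1,1,3
2,0,2,3,3,0
gen 5: 1,1,1,3,3,0
2,2,3,0,2,3
3,0,3,3,2,0
2,2,3,1,1,3
1,2,1,1,1,3
2,0,2,3,3,0
gen 6: 1,1,2,3,3,0
2,2,3,0,2,3
3,0,3,3,2,0
2,2,3,1,1,3
1,2,1,1,1,3
2,0,2,3,3,0
gen 7: 1,1,3,3,3,0
2,2,3,0,2,3
3,0,3,3,2,0
2,2,3,1,1,3
1,2,1,1,1,3
2,0,2,3,3,0
gen 8: 1,2,2,1,0,1
2,3,1,3,3,3
3,1,2,0,3,0
2,3,0,3,1,3
1,2,2,1,1,3
2,0,2,3,3,0
gen 9: 1,2,3,1,0,1
2,3,1,3,3,3
3,1,2,0,3,0
2,3,0,3,1,3
1,2,2,1,1,3
2,0,2,3,3,0
gen 10: 1,3,0,2,0,1
2,3,2,3,3,3
3,1,2,0,3,0
2,3,0,3,1,3
1,2,2,1,1,3
2,0,2,3,3,0
gen 11: 1,3,1,2,0,1
2,3,2,3,3,3
3,1,2,0,3,0
2,3,0,3,1,3
1,2,2,1,1,3
2,0,2,3,3,0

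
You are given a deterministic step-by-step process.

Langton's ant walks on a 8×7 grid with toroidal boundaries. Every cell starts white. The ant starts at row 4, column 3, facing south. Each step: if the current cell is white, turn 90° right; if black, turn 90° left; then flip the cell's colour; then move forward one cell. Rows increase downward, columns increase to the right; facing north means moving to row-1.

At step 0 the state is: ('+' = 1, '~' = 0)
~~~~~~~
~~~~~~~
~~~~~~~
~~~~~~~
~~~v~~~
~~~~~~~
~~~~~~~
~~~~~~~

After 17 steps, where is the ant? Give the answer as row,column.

t=0: ~~~~~~~
~~~~~~~
~~~~~~~
~~~~~~~
~~~v~~~
~~~~~~~
~~~~~~~
~~~~~~~
t=1: ~~~~~~~
~~~~~~~
~~~~~~~
~~~~~~~
~~<+~~~
~~~~~~~
~~~~~~~
~~~~~~~
t=2: ~~~~~~~
~~~~~~~
~~~~~~~
~~^~~~~
~~++~~~
~~~~~~~
~~~~~~~
~~~~~~~
t=3: ~~~~~~~
~~~~~~~
~~~~~~~
~~+>~~~
~~++~~~
~~~~~~~
~~~~~~~
~~~~~~~
t=4: ~~~~~~~
~~~~~~~
~~~~~~~
~~++~~~
~~+v~~~
~~~~~~~
~~~~~~~
~~~~~~~
t=5: ~~~~~~~
~~~~~~~
~~~~~~~
~~++~~~
~~+~>~~
~~~~~~~
~~~~~~~
~~~~~~~
t=6: ~~~~~~~
~~~~~~~
~~~~~~~
~~++~~~
~~+~+~~
~~~~v~~
~~~~~~~
~~~~~~~
t=7: ~~~~~~~
~~~~~~~
~~~~~~~
~~++~~~
~~+~+~~
~~~<+~~
~~~~~~~
~~~~~~~
t=8: ~~~~~~~
~~~~~~~
~~~~~~~
~~++~~~
~~+^+~~
~~~++~~
~~~~~~~
~~~~~~~
t=9: ~~~~~~~
~~~~~~~
~~~~~~~
~~++~~~
~~++>~~
~~~++~~
~~~~~~~
~~~~~~~
t=10: ~~~~~~~
~~~~~~~
~~~~~~~
~~++^~~
~~++~~~
~~~++~~
~~~~~~~
~~~~~~~
t=11: ~~~~~~~
~~~~~~~
~~~~~~~
~~+++>~
~~++~~~
~~~++~~
~~~~~~~
~~~~~~~
t=12: ~~~~~~~
~~~~~~~
~~~~~~~
~~++++~
~~++~v~
~~~++~~
~~~~~~~
~~~~~~~
t=13: ~~~~~~~
~~~~~~~
~~~~~~~
~~++++~
~~++<+~
~~~++~~
~~~~~~~
~~~~~~~
t=14: ~~~~~~~
~~~~~~~
~~~~~~~
~~++^+~
~~++++~
~~~++~~
~~~~~~~
~~~~~~~
t=15: ~~~~~~~
~~~~~~~
~~~~~~~
~~+<~+~
~~++++~
~~~++~~
~~~~~~~
~~~~~~~
t=16: ~~~~~~~
~~~~~~~
~~~~~~~
~~+~~+~
~~+v++~
~~~++~~
~~~~~~~
~~~~~~~
t=17: ~~~~~~~
~~~~~~~
~~~~~~~
~~+~~+~
~~+~>+~
~~~++~~
~~~~~~~
~~~~~~~

4,4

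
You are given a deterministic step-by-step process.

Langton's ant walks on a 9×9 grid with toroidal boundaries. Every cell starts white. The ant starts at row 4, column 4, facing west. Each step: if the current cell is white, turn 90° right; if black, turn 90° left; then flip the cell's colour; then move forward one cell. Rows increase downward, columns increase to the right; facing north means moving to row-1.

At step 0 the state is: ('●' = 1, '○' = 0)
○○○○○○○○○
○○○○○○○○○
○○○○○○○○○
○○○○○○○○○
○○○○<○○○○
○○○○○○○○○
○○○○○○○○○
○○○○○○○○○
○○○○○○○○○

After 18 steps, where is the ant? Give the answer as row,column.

5,5

[0] ○○○○○○○○○
○○○○○○○○○
○○○○○○○○○
○○○○○○○○○
○○○○<○○○○
○○○○○○○○○
○○○○○○○○○
○○○○○○○○○
○○○○○○○○○
[1] ○○○○○○○○○
○○○○○○○○○
○○○○○○○○○
○○○○^○○○○
○○○○●○○○○
○○○○○○○○○
○○○○○○○○○
○○○○○○○○○
○○○○○○○○○
[2] ○○○○○○○○○
○○○○○○○○○
○○○○○○○○○
○○○○●>○○○
○○○○●○○○○
○○○○○○○○○
○○○○○○○○○
○○○○○○○○○
○○○○○○○○○
[3] ○○○○○○○○○
○○○○○○○○○
○○○○○○○○○
○○○○●●○○○
○○○○●v○○○
○○○○○○○○○
○○○○○○○○○
○○○○○○○○○
○○○○○○○○○
[4] ○○○○○○○○○
○○○○○○○○○
○○○○○○○○○
○○○○●●○○○
○○○○<●○○○
○○○○○○○○○
○○○○○○○○○
○○○○○○○○○
○○○○○○○○○
[5] ○○○○○○○○○
○○○○○○○○○
○○○○○○○○○
○○○○●●○○○
○○○○○●○○○
○○○○v○○○○
○○○○○○○○○
○○○○○○○○○
○○○○○○○○○
[6] ○○○○○○○○○
○○○○○○○○○
○○○○○○○○○
○○○○●●○○○
○○○○○●○○○
○○○<●○○○○
○○○○○○○○○
○○○○○○○○○
○○○○○○○○○
[7] ○○○○○○○○○
○○○○○○○○○
○○○○○○○○○
○○○○●●○○○
○○○^○●○○○
○○○●●○○○○
○○○○○○○○○
○○○○○○○○○
○○○○○○○○○
[8] ○○○○○○○○○
○○○○○○○○○
○○○○○○○○○
○○○○●●○○○
○○○●>●○○○
○○○●●○○○○
○○○○○○○○○
○○○○○○○○○
○○○○○○○○○
[9] ○○○○○○○○○
○○○○○○○○○
○○○○○○○○○
○○○○●●○○○
○○○●●●○○○
○○○●v○○○○
○○○○○○○○○
○○○○○○○○○
○○○○○○○○○
[10] ○○○○○○○○○
○○○○○○○○○
○○○○○○○○○
○○○○●●○○○
○○○●●●○○○
○○○●○>○○○
○○○○○○○○○
○○○○○○○○○
○○○○○○○○○
[11] ○○○○○○○○○
○○○○○○○○○
○○○○○○○○○
○○○○●●○○○
○○○●●●○○○
○○○●○●○○○
○○○○○v○○○
○○○○○○○○○
○○○○○○○○○
[12] ○○○○○○○○○
○○○○○○○○○
○○○○○○○○○
○○○○●●○○○
○○○●●●○○○
○○○●○●○○○
○○○○<●○○○
○○○○○○○○○
○○○○○○○○○
[13] ○○○○○○○○○
○○○○○○○○○
○○○○○○○○○
○○○○●●○○○
○○○●●●○○○
○○○●^●○○○
○○○○●●○○○
○○○○○○○○○
○○○○○○○○○
[14] ○○○○○○○○○
○○○○○○○○○
○○○○○○○○○
○○○○●●○○○
○○○●●●○○○
○○○●●>○○○
○○○○●●○○○
○○○○○○○○○
○○○○○○○○○
[15] ○○○○○○○○○
○○○○○○○○○
○○○○○○○○○
○○○○●●○○○
○○○●●^○○○
○○○●●○○○○
○○○○●●○○○
○○○○○○○○○
○○○○○○○○○
[16] ○○○○○○○○○
○○○○○○○○○
○○○○○○○○○
○○○○●●○○○
○○○●<○○○○
○○○●●○○○○
○○○○●●○○○
○○○○○○○○○
○○○○○○○○○
[17] ○○○○○○○○○
○○○○○○○○○
○○○○○○○○○
○○○○●●○○○
○○○●○○○○○
○○○●v○○○○
○○○○●●○○○
○○○○○○○○○
○○○○○○○○○
[18] ○○○○○○○○○
○○○○○○○○○
○○○○○○○○○
○○○○●●○○○
○○○●○○○○○
○○○●○>○○○
○○○○●●○○○
○○○○○○○○○
○○○○○○○○○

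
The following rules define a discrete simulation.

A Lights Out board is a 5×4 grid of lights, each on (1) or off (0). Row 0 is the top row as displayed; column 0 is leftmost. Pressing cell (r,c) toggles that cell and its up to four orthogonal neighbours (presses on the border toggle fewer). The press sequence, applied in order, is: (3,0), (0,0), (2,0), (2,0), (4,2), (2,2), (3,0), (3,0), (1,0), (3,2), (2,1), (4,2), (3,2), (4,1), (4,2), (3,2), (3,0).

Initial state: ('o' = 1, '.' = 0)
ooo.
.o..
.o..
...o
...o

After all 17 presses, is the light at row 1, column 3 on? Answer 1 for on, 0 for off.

0) ooo.
.o..
.o..
...o
...o
1) ooo.
.o..
oo..
oo.o
o..o
2) ..o.
oo..
oo..
oo.o
o..o
3) ..o.
.o..
....
.o.o
o..o
4) ..o.
oo..
oo..
oo.o
o..o
5) ..o.
oo..
oo..
oooo
ooo.
6) ..o.
ooo.
o.oo
oo.o
ooo.
7) ..o.
ooo.
..oo
...o
.oo.
8) ..o.
ooo.
o.oo
oo.o
ooo.
9) o.o.
..o.
..oo
oo.o
ooo.
10) o.o.
..o.
...o
o.o.
oo..
11) o.o.
.oo.
oooo
ooo.
oo..
12) o.o.
.oo.
oooo
oo..
o.oo
13) o.o.
.oo.
oo.o
o.oo
o..o
14) o.o.
.oo.
oo.o
oooo
.ooo
15) o.o.
.oo.
oo.o
oo.o
....
16) o.o.
.oo.
oooo
o.o.
..o.
17) o.o.
.oo.
.ooo
.oo.
o.o.

0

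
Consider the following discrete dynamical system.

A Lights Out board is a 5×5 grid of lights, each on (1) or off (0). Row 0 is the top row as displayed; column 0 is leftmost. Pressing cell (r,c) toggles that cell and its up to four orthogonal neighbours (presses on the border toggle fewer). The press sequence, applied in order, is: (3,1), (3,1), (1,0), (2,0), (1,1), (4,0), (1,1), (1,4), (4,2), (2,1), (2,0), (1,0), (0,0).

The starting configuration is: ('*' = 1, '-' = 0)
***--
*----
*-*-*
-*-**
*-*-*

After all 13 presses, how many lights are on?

12

[0] ***--
*----
*-*-*
-*-**
*-*-*
[1] ***--
*----
***-*
*-***
***-*
[2] ***--
*----
*-*-*
-*-**
*-*-*
[3] -**--
-*---
--*-*
-*-**
*-*-*
[4] -**--
**---
***-*
**-**
*-*-*
[5] --*--
--*--
*-*-*
**-**
*-*-*
[6] --*--
--*--
*-*-*
-*-**
-**-*
[7] -**--
**---
***-*
-*-**
-**-*
[8] -**-*
**-**
***--
-*-**
-**-*
[9] -**-*
**-**
***--
-****
---**
[10] -**-*
*--**
-----
--***
---**
[11] -**-*
---**
**---
*-***
---**
[12] ***-*
**-**
-*---
*-***
---**
[13] --*-*
-*-**
-*---
*-***
---**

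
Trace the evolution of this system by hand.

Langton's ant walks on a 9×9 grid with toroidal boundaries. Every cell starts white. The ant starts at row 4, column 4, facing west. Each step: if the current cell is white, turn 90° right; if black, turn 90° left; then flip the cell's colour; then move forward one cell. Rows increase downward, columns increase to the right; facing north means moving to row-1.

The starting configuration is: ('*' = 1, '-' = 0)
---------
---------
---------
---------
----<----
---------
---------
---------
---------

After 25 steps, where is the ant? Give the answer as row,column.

5,6

[0] ---------
---------
---------
---------
----<----
---------
---------
---------
---------
[1] ---------
---------
---------
----^----
----*----
---------
---------
---------
---------
[2] ---------
---------
---------
----*>---
----*----
---------
---------
---------
---------
[3] ---------
---------
---------
----**---
----*v---
---------
---------
---------
---------
[4] ---------
---------
---------
----**---
----<*---
---------
---------
---------
---------
[5] ---------
---------
---------
----**---
-----*---
----v----
---------
---------
---------
[6] ---------
---------
---------
----**---
-----*---
---<*----
---------
---------
---------
[7] ---------
---------
---------
----**---
---^-*---
---**----
---------
---------
---------
[8] ---------
---------
---------
----**---
---*>*---
---**----
---------
---------
---------
[9] ---------
---------
---------
----**---
---***---
---*v----
---------
---------
---------
[10] ---------
---------
---------
----**---
---***---
---*->---
---------
---------
---------
[11] ---------
---------
---------
----**---
---***---
---*-*---
-----v---
---------
---------
[12] ---------
---------
---------
----**---
---***---
---*-*---
----<*---
---------
---------
[13] ---------
---------
---------
----**---
---***---
---*^*---
----**---
---------
---------
[14] ---------
---------
---------
----**---
---***---
---**>---
----**---
---------
---------
[15] ---------
---------
---------
----**---
---**^---
---**----
----**---
---------
---------
[16] ---------
---------
---------
----**---
---*<----
---**----
----**---
---------
---------
[17] ---------
---------
---------
----**---
---*-----
---*v----
----**---
---------
---------
[18] ---------
---------
---------
----**---
---*-----
---*->---
----**---
---------
---------
[19] ---------
---------
---------
----**---
---*-----
---*-*---
----*v---
---------
---------
[20] ---------
---------
---------
----**---
---*-----
---*-*---
----*->--
---------
---------
[21] ---------
---------
---------
----**---
---*-----
---*-*---
----*-*--
------v--
---------
[22] ---------
---------
---------
----**---
---*-----
---*-*---
----*-*--
-----<*--
---------
[23] ---------
---------
---------
----**---
---*-----
---*-*---
----*^*--
-----**--
---------
[24] ---------
---------
---------
----**---
---*-----
---*-*---
----**>--
-----**--
---------
[25] ---------
---------
---------
----**---
---*-----
---*-*^--
----**---
-----**--
---------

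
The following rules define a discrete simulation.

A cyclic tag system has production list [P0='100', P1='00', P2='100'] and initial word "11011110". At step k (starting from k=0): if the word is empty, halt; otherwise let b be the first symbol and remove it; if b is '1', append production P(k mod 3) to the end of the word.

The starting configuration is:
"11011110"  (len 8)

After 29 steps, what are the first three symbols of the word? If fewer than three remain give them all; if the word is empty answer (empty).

[0] "11011110"  (len 8)
[1] "1011110100"  (len 10)
[2] "01111010000"  (len 11)
[3] "1111010000"  (len 10)
[4] "111010000100"  (len 12)
[5] "1101000010000"  (len 13)
[6] "101000010000100"  (len 15)
[7] "01000010000100100"  (len 17)
[8] "1000010000100100"  (len 16)
[9] "000010000100100100"  (len 18)
[10] "00010000100100100"  (len 17)
[11] "0010000100100100"  (len 16)
[12] "010000100100100"  (len 15)
[13] "10000100100100"  (len 14)
[14] "000010010010000"  (len 15)
[15] "00010010010000"  (len 14)
[16] "0010010010000"  (len 13)
[17] "010010010000"  (len 12)
[18] "10010010000"  (len 11)
[19] "0010010000100"  (len 13)
[20] "010010000100"  (len 12)
[21] "10010000100"  (len 11)
[22] "0010000100100"  (len 13)
[23] "010000100100"  (len 12)
[24] "10000100100"  (len 11)
[25] "0000100100100"  (len 13)
[26] "000100100100"  (len 12)
[27] "00100100100"  (len 11)
[28] "0100100100"  (len 10)
[29] "100100100"  (len 9)

100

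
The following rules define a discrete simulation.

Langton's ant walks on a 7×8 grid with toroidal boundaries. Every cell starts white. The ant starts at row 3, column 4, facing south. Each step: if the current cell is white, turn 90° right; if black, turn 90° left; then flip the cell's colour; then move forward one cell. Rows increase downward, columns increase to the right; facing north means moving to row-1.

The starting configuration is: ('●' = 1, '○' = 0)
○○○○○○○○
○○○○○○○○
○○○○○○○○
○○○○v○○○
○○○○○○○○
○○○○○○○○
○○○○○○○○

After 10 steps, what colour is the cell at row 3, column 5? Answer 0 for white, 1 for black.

0

t=0: ○○○○○○○○
○○○○○○○○
○○○○○○○○
○○○○v○○○
○○○○○○○○
○○○○○○○○
○○○○○○○○
t=1: ○○○○○○○○
○○○○○○○○
○○○○○○○○
○○○<●○○○
○○○○○○○○
○○○○○○○○
○○○○○○○○
t=2: ○○○○○○○○
○○○○○○○○
○○○^○○○○
○○○●●○○○
○○○○○○○○
○○○○○○○○
○○○○○○○○
t=3: ○○○○○○○○
○○○○○○○○
○○○●>○○○
○○○●●○○○
○○○○○○○○
○○○○○○○○
○○○○○○○○
t=4: ○○○○○○○○
○○○○○○○○
○○○●●○○○
○○○●v○○○
○○○○○○○○
○○○○○○○○
○○○○○○○○
t=5: ○○○○○○○○
○○○○○○○○
○○○●●○○○
○○○●○>○○
○○○○○○○○
○○○○○○○○
○○○○○○○○
t=6: ○○○○○○○○
○○○○○○○○
○○○●●○○○
○○○●○●○○
○○○○○v○○
○○○○○○○○
○○○○○○○○
t=7: ○○○○○○○○
○○○○○○○○
○○○●●○○○
○○○●○●○○
○○○○<●○○
○○○○○○○○
○○○○○○○○
t=8: ○○○○○○○○
○○○○○○○○
○○○●●○○○
○○○●^●○○
○○○○●●○○
○○○○○○○○
○○○○○○○○
t=9: ○○○○○○○○
○○○○○○○○
○○○●●○○○
○○○●●>○○
○○○○●●○○
○○○○○○○○
○○○○○○○○
t=10: ○○○○○○○○
○○○○○○○○
○○○●●^○○
○○○●●○○○
○○○○●●○○
○○○○○○○○
○○○○○○○○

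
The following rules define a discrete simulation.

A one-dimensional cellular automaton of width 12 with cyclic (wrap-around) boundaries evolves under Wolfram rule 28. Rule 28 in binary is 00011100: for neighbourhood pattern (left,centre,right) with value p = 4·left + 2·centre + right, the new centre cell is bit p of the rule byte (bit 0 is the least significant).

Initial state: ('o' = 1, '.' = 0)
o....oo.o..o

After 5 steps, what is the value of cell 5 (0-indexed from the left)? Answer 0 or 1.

step 0: o....oo.o..o
step 1: .o...o..oo.o
step 2: .oo..oo.o..o
step 3: .o.o.o..oo.o
step 4: .o.o.oo.o..o
step 5: .o.o.o..oo.o

1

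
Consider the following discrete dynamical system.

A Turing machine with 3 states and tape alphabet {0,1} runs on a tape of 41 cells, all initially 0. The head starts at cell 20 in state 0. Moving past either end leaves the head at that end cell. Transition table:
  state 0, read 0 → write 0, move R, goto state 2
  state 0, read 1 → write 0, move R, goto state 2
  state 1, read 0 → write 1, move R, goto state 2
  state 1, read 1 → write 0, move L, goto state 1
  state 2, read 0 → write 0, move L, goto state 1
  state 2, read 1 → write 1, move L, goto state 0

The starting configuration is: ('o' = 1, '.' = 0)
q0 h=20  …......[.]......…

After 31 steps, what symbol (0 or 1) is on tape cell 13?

0

step 0: q0 h=20  …......[.]......…
step 1: q2 h=21  …......[.]......…
step 2: q1 h=20  …......[.]......…
step 3: q2 h=21  ….....o[.]......…
step 4: q1 h=20  …......[o]......…
step 5: q1 h=19  …......[.]......…
step 6: q2 h=20  ….....o[.]......…
step 7: q1 h=19  …......[o]......…
step 8: q1 h=18  …......[.]......…
step 9: q2 h=19  ….....o[.]......…
step 10: q1 h=18  …......[o]......…
step 11: q1 h=17  …......[.]......…
step 12: q2 h=18  ….....o[.]......…
step 13: q1 h=17  …......[o]......…
step 14: q1 h=16  …......[.]......…
step 15: q2 h=17  ….....o[.]......…
step 16: q1 h=16  …......[o]......…
step 17: q1 h=15  …......[.]......…
step 18: q2 h=16  ….....o[.]......…
step 19: q1 h=15  …......[o]......…
step 20: q1 h=14  …......[.]......…
step 21: q2 h=15  ….....o[.]......…
step 22: q1 h=14  …......[o]......…
step 23: q1 h=13  …......[.]......…
step 24: q2 h=14  ….....o[.]......…
step 25: q1 h=13  …......[o]......…
step 26: q1 h=12  …......[.]......…
step 27: q2 h=13  ….....o[.]......…
step 28: q1 h=12  …......[o]......…
step 29: q1 h=11  …......[.]......…
step 30: q2 h=12  ….....o[.]......…
step 31: q1 h=11  …......[o]......…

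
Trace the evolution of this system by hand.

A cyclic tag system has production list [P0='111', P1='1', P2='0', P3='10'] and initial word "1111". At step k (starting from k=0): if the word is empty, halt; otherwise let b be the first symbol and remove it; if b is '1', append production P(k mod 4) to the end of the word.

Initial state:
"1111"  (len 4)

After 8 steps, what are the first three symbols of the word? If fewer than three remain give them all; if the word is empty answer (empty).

k=0  "1111"  (len 4)
k=1  "111111"  (len 6)
k=2  "111111"  (len 6)
k=3  "111110"  (len 6)
k=4  "1111010"  (len 7)
k=5  "111010111"  (len 9)
k=6  "110101111"  (len 9)
k=7  "101011110"  (len 9)
k=8  "0101111010"  (len 10)

010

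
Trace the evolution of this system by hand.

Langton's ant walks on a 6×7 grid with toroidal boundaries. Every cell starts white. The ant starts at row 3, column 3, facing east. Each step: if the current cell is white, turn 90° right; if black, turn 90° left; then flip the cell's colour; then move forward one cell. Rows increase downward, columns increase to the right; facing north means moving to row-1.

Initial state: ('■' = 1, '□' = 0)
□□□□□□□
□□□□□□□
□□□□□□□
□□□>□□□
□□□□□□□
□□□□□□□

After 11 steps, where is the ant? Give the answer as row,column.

k=0  □□□□□□□
□□□□□□□
□□□□□□□
□□□>□□□
□□□□□□□
□□□□□□□
k=1  □□□□□□□
□□□□□□□
□□□□□□□
□□□■□□□
□□□v□□□
□□□□□□□
k=2  □□□□□□□
□□□□□□□
□□□□□□□
□□□■□□□
□□<■□□□
□□□□□□□
k=3  □□□□□□□
□□□□□□□
□□□□□□□
□□^■□□□
□□■■□□□
□□□□□□□
k=4  □□□□□□□
□□□□□□□
□□□□□□□
□□■>□□□
□□■■□□□
□□□□□□□
k=5  □□□□□□□
□□□□□□□
□□□^□□□
□□■□□□□
□□■■□□□
□□□□□□□
k=6  □□□□□□□
□□□□□□□
□□□■>□□
□□■□□□□
□□■■□□□
□□□□□□□
k=7  □□□□□□□
□□□□□□□
□□□■■□□
□□■□v□□
□□■■□□□
□□□□□□□
k=8  □□□□□□□
□□□□□□□
□□□■■□□
□□■<■□□
□□■■□□□
□□□□□□□
k=9  □□□□□□□
□□□□□□□
□□□^■□□
□□■■■□□
□□■■□□□
□□□□□□□
k=10  □□□□□□□
□□□□□□□
□□<□■□□
□□■■■□□
□□■■□□□
□□□□□□□
k=11  □□□□□□□
□□^□□□□
□□■□■□□
□□■■■□□
□□■■□□□
□□□□□□□

1,2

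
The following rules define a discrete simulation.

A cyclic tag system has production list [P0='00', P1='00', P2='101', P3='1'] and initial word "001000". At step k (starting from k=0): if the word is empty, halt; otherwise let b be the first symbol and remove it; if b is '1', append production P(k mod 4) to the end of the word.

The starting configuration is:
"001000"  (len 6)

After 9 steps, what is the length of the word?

5

step 0: "001000"  (len 6)
step 1: "01000"  (len 5)
step 2: "1000"  (len 4)
step 3: "000101"  (len 6)
step 4: "00101"  (len 5)
step 5: "0101"  (len 4)
step 6: "101"  (len 3)
step 7: "01101"  (len 5)
step 8: "1101"  (len 4)
step 9: "10100"  (len 5)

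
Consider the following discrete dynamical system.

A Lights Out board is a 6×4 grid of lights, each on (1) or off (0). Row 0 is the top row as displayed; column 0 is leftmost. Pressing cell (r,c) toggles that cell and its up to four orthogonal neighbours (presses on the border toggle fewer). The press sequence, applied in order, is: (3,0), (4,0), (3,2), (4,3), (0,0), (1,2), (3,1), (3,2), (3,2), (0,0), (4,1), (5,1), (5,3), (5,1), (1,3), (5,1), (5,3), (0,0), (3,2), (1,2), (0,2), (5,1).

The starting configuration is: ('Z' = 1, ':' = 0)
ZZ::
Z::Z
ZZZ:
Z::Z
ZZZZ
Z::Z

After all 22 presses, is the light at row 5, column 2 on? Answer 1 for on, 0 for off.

0

gen 0: ZZ::
Z::Z
ZZZ:
Z::Z
ZZZZ
Z::Z
gen 1: ZZ::
Z::Z
:ZZ:
:Z:Z
:ZZZ
Z::Z
gen 2: ZZ::
Z::Z
:ZZ:
ZZ:Z
Z:ZZ
:::Z
gen 3: ZZ::
Z::Z
:Z::
Z:Z:
Z::Z
:::Z
gen 4: ZZ::
Z::Z
:Z::
Z:ZZ
Z:Z:
::::
gen 5: ::::
:::Z
:Z::
Z:ZZ
Z:Z:
::::
gen 6: ::Z:
:ZZ:
:ZZ:
Z:ZZ
Z:Z:
::::
gen 7: ::Z:
:ZZ:
::Z:
:Z:Z
ZZZ:
::::
gen 8: ::Z:
:ZZ:
::::
::Z:
ZZ::
::::
gen 9: ::Z:
:ZZ:
::Z:
:Z:Z
ZZZ:
::::
gen 10: ZZZ:
ZZZ:
::Z:
:Z:Z
ZZZ:
::::
gen 11: ZZZ:
ZZZ:
::Z:
:::Z
::::
:Z::
gen 12: ZZZ:
ZZZ:
::Z:
:::Z
:Z::
Z:Z:
gen 13: ZZZ:
ZZZ:
::Z:
:::Z
:Z:Z
Z::Z
gen 14: ZZZ:
ZZZ:
::Z:
:::Z
:::Z
:ZZZ
gen 15: ZZZZ
ZZ:Z
::ZZ
:::Z
:::Z
:ZZZ
gen 16: ZZZZ
ZZ:Z
::ZZ
:::Z
:Z:Z
Z::Z
gen 17: ZZZZ
ZZ:Z
::ZZ
:::Z
:Z::
Z:Z:
gen 18: ::ZZ
:Z:Z
::ZZ
:::Z
:Z::
Z:Z:
gen 19: ::ZZ
:Z:Z
:::Z
:ZZ:
:ZZ:
Z:Z:
gen 20: :::Z
::Z:
::ZZ
:ZZ:
:ZZ:
Z:Z:
gen 21: :ZZ:
::::
::ZZ
:ZZ:
:ZZ:
Z:Z:
gen 22: :ZZ:
::::
::ZZ
:ZZ:
::Z:
:Z::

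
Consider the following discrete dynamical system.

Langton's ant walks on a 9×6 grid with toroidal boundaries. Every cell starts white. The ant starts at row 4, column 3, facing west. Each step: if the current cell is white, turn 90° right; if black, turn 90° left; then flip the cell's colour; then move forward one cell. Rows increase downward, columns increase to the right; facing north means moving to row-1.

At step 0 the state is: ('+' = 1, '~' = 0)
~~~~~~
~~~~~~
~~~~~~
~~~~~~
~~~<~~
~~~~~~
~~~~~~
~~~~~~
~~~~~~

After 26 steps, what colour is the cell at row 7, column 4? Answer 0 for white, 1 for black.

1

t=0: ~~~~~~
~~~~~~
~~~~~~
~~~~~~
~~~<~~
~~~~~~
~~~~~~
~~~~~~
~~~~~~
t=1: ~~~~~~
~~~~~~
~~~~~~
~~~^~~
~~~+~~
~~~~~~
~~~~~~
~~~~~~
~~~~~~
t=2: ~~~~~~
~~~~~~
~~~~~~
~~~+>~
~~~+~~
~~~~~~
~~~~~~
~~~~~~
~~~~~~
t=3: ~~~~~~
~~~~~~
~~~~~~
~~~++~
~~~+v~
~~~~~~
~~~~~~
~~~~~~
~~~~~~
t=4: ~~~~~~
~~~~~~
~~~~~~
~~~++~
~~~<+~
~~~~~~
~~~~~~
~~~~~~
~~~~~~
t=5: ~~~~~~
~~~~~~
~~~~~~
~~~++~
~~~~+~
~~~v~~
~~~~~~
~~~~~~
~~~~~~
t=6: ~~~~~~
~~~~~~
~~~~~~
~~~++~
~~~~+~
~~<+~~
~~~~~~
~~~~~~
~~~~~~
t=7: ~~~~~~
~~~~~~
~~~~~~
~~~++~
~~^~+~
~~++~~
~~~~~~
~~~~~~
~~~~~~
t=8: ~~~~~~
~~~~~~
~~~~~~
~~~++~
~~+>+~
~~++~~
~~~~~~
~~~~~~
~~~~~~
t=9: ~~~~~~
~~~~~~
~~~~~~
~~~++~
~~+++~
~~+v~~
~~~~~~
~~~~~~
~~~~~~
t=10: ~~~~~~
~~~~~~
~~~~~~
~~~++~
~~+++~
~~+~>~
~~~~~~
~~~~~~
~~~~~~
t=11: ~~~~~~
~~~~~~
~~~~~~
~~~++~
~~+++~
~~+~+~
~~~~v~
~~~~~~
~~~~~~
t=12: ~~~~~~
~~~~~~
~~~~~~
~~~++~
~~+++~
~~+~+~
~~~<+~
~~~~~~
~~~~~~
t=13: ~~~~~~
~~~~~~
~~~~~~
~~~++~
~~+++~
~~+^+~
~~~++~
~~~~~~
~~~~~~
t=14: ~~~~~~
~~~~~~
~~~~~~
~~~++~
~~+++~
~~++>~
~~~++~
~~~~~~
~~~~~~
t=15: ~~~~~~
~~~~~~
~~~~~~
~~~++~
~~++^~
~~++~~
~~~++~
~~~~~~
~~~~~~
t=16: ~~~~~~
~~~~~~
~~~~~~
~~~++~
~~+<~~
~~++~~
~~~++~
~~~~~~
~~~~~~
t=17: ~~~~~~
~~~~~~
~~~~~~
~~~++~
~~+~~~
~~+v~~
~~~++~
~~~~~~
~~~~~~
t=18: ~~~~~~
~~~~~~
~~~~~~
~~~++~
~~+~~~
~~+~>~
~~~++~
~~~~~~
~~~~~~
t=19: ~~~~~~
~~~~~~
~~~~~~
~~~++~
~~+~~~
~~+~+~
~~~+v~
~~~~~~
~~~~~~
t=20: ~~~~~~
~~~~~~
~~~~~~
~~~++~
~~+~~~
~~+~+~
~~~+~>
~~~~~~
~~~~~~
t=21: ~~~~~~
~~~~~~
~~~~~~
~~~++~
~~+~~~
~~+~+~
~~~+~+
~~~~~v
~~~~~~
t=22: ~~~~~~
~~~~~~
~~~~~~
~~~++~
~~+~~~
~~+~+~
~~~+~+
~~~~<+
~~~~~~
t=23: ~~~~~~
~~~~~~
~~~~~~
~~~++~
~~+~~~
~~+~+~
~~~+^+
~~~~++
~~~~~~
t=24: ~~~~~~
~~~~~~
~~~~~~
~~~++~
~~+~~~
~~+~+~
~~~++>
~~~~++
~~~~~~
t=25: ~~~~~~
~~~~~~
~~~~~~
~~~++~
~~+~~~
~~+~+^
~~~++~
~~~~++
~~~~~~
t=26: ~~~~~~
~~~~~~
~~~~~~
~~~++~
~~+~~~
>~+~++
~~~++~
~~~~++
~~~~~~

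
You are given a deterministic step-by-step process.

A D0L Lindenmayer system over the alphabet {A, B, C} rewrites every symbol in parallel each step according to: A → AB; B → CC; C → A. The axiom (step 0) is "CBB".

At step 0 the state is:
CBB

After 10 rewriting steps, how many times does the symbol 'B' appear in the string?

129

t=0: CBB
t=1: ACCCC
t=2: ABAAAA
t=3: ABCCABABABAB
t=4: ABCCAAABCCABCCABCCABCC
t=5: ABCCAAABABABCCAAABCCAAABCCAAABCCAA
t=6: ABCCAAABABABCCABCCABCCAAABABABCCAAABABABCCAAABABABCCAAABAB
t=7: ABCCAAABABABCCABCCABCCAAABCCAAABCCAAABABABCCABCCABCCAAABABABCCABCCABCCAAABABABCCABCCABCCAAABABABCCABCC
t=8: ABCCAAABABABCCABCCABCCAAABCCAAABCCAAABABABCCAAABABABCCAAAB…CCAAABABABCCABCCABCCAAABCCAAABCCAAABABABCCABCCABCCAAABCCAA  (len 170)
t=9: ABCCAAABABABCCABCCABCCAAABCCAAABCCAAABABABCCAAABABABCCAAAB…CCAAABABABCCAAABABABCCABCCABCCAAABCCAAABCCAAABABABCCAAABAB  (len 286)
t=10: ABCCAAABABABCCABCCABCCAAABCCAAABCCAAABABABCCAAABABABCCAAAB…AAABCCAAABABABCCAAABABABCCAAABABABCCABCCABCCAAABABABCCABCC  (len 490)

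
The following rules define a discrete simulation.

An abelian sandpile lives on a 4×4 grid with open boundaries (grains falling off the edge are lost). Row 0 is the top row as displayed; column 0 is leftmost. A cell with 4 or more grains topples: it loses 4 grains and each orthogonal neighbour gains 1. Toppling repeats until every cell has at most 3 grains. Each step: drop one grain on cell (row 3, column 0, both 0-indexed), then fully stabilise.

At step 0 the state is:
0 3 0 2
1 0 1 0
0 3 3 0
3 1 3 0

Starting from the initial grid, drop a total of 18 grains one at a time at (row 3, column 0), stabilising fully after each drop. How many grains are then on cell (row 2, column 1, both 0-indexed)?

3

k=0  0 3 0 2
1 0 1 0
0 3 3 0
3 1 3 0
k=1  0 3 0 2
1 0 1 0
1 3 3 0
0 2 3 0
k=2  0 3 0 2
1 0 1 0
1 3 3 0
1 2 3 0
k=3  0 3 0 2
1 0 1 0
1 3 3 0
2 2 3 0
k=4  0 3 0 2
1 0 1 0
1 3 3 0
3 2 3 0
k=5  0 3 0 2
1 0 1 0
2 3 3 0
0 3 3 0
k=6  0 3 0 2
1 0 1 0
2 3 3 0
1 3 3 0
k=7  0 3 0 2
1 0 1 0
2 3 3 0
2 3 3 0
k=8  0 3 0 2
1 0 1 0
2 3 3 0
3 3 3 0
k=9  0 3 0 2
2 1 2 0
0 2 1 1
2 2 1 1
k=10  0 3 0 2
2 1 2 0
0 2 1 1
3 2 1 1
k=11  0 3 0 2
2 1 2 0
1 2 1 1
0 3 1 1
k=12  0 3 0 2
2 1 2 0
1 2 1 1
1 3 1 1
k=13  0 3 0 2
2 1 2 0
1 2 1 1
2 3 1 1
k=14  0 3 0 2
2 1 2 0
1 2 1 1
3 3 1 1
k=15  0 3 0 2
2 1 2 0
2 3 1 1
1 0 2 1
k=16  0 3 0 2
2 1 2 0
2 3 1 1
2 0 2 1
k=17  0 3 0 2
2 1 2 0
2 3 1 1
3 0 2 1
k=18  0 3 0 2
2 1 2 0
3 3 1 1
0 1 2 1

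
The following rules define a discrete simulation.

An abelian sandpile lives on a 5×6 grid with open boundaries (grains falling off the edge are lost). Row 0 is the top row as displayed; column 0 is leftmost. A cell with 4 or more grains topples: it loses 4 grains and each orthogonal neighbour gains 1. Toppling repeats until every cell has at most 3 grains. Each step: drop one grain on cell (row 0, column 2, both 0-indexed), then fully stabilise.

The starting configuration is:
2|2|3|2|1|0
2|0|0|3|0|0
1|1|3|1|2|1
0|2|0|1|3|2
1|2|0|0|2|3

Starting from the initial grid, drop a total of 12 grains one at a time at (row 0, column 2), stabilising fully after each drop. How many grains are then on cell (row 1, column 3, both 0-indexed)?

0) 2|2|3|2|1|0
2|0|0|3|0|0
1|1|3|1|2|1
0|2|0|1|3|2
1|2|0|0|2|3
1) 2|3|0|3|1|0
2|0|1|3|0|0
1|1|3|1|2|1
0|2|0|1|3|2
1|2|0|0|2|3
2) 2|3|1|3|1|0
2|0|1|3|0|0
1|1|3|1|2|1
0|2|0|1|3|2
1|2|0|0|2|3
3) 2|3|2|3|1|0
2|0|1|3|0|0
1|1|3|1|2|1
0|2|0|1|3|2
1|2|0|0|2|3
4) 2|3|3|3|1|0
2|0|1|3|0|0
1|1|3|1|2|1
0|2|0|1|3|2
1|2|0|0|2|3
5) 3|0|2|1|2|0
2|1|3|0|1|0
1|1|3|2|2|1
0|2|0|1|3|2
1|2|0|0|2|3
6) 3|0|3|1|2|0
2|1|3|0|1|0
1|1|3|2|2|1
0|2|0|1|3|2
1|2|0|0|2|3
7) 3|1|1|2|2|0
2|2|1|1|1|0
1|2|0|3|2|1
0|2|1|1|3|2
1|2|0|0|2|3
8) 3|1|2|2|2|0
2|2|1|1|1|0
1|2|0|3|2|1
0|2|1|1|3|2
1|2|0|0|2|3
9) 3|1|3|2|2|0
2|2|1|1|1|0
1|2|0|3|2|1
0|2|1|1|3|2
1|2|0|0|2|3
10) 3|2|0|3|2|0
2|2|2|1|1|0
1|2|0|3|2|1
0|2|1|1|3|2
1|2|0|0|2|3
11) 3|2|1|3|2|0
2|2|2|1|1|0
1|2|0|3|2|1
0|2|1|1|3|2
1|2|0|0|2|3
12) 3|2|2|3|2|0
2|2|2|1|1|0
1|2|0|3|2|1
0|2|1|1|3|2
1|2|0|0|2|3

1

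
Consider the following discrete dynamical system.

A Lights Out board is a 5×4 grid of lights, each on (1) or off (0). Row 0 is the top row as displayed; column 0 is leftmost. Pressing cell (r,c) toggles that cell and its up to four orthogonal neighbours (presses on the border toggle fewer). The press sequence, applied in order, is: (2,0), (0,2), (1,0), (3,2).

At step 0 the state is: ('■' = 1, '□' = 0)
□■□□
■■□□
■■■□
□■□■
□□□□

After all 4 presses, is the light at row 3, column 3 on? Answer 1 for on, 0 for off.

[0] □■□□
■■□□
■■■□
□■□■
□□□□
[1] □■□□
□■□□
□□■□
■■□■
□□□□
[2] □□■■
□■■□
□□■□
■■□■
□□□□
[3] ■□■■
■□■□
■□■□
■■□■
□□□□
[4] ■□■■
■□■□
■□□□
■□■□
□□■□

0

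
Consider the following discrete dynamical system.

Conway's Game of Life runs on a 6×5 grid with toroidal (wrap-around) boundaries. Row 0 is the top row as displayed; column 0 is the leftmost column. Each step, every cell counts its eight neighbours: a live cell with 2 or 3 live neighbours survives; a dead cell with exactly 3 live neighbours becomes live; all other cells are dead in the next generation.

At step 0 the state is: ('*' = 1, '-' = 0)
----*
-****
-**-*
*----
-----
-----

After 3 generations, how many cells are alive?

10

0) ----*
-****
-**-*
*----
-----
-----
1) *-*-*
-*--*
----*
**---
-----
-----
2) **-**
-*--*
-*--*
*----
-----
-----
3) -****
-*---
-*--*
*----
-----
*---*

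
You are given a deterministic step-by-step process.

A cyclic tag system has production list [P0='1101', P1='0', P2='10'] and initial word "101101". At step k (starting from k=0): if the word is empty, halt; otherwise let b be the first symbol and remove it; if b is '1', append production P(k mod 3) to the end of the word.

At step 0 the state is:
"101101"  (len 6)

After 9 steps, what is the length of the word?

k=0  "101101"  (len 6)
k=1  "011011101"  (len 9)
k=2  "11011101"  (len 8)
k=3  "101110110"  (len 9)
k=4  "011101101101"  (len 12)
k=5  "11101101101"  (len 11)
k=6  "110110110110"  (len 12)
k=7  "101101101101101"  (len 15)
k=8  "011011011011010"  (len 15)
k=9  "11011011011010"  (len 14)

14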